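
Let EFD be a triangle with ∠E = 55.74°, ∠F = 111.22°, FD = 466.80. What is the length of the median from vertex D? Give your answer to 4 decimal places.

The third angle is ∠D = 180° − ∠E − ∠F = 13.04°.
Law of sines: DE = FD·sin F/sin E ≈ 526.5.
Law of sines: EF = FD·sin D/sin E ≈ 127.44.
Median from D: ½√(2·FD² + 2·DE² − EF²) ≈ 493.45.

m_D ≈ 493.4507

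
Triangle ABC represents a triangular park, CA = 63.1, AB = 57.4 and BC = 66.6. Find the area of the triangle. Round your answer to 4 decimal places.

1665.9006

Semiperimeter s = (66.6 + 63.1 + 57.4)/2 = 93.55.
Heron's formula: area = √(93.55·26.95·30.45·36.15) ≈ 1665.9.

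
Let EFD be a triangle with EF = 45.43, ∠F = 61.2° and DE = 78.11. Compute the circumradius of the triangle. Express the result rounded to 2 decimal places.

Law of sines: sin D = EF·sin F/DE ≈ 0.50967.
Since DE ≥ EF, only the acute value applies: ∠D ≈ 30.64°.
Then ∠E = 180° − ∠F − ∠D ≈ 88.16°.
Law of sines gives FD = DE·sin E/sin F ≈ 89.089.
Circumradius = DE/(2 sin F) ≈ 44.568.

R ≈ 44.57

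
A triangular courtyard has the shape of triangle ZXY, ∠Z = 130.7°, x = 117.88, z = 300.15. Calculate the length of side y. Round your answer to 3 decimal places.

209.667

Law of sines: sin X = x·sin Z/z ≈ 0.29775.
Since z ≥ x, only the acute value applies: ∠X ≈ 17.32°.
Then ∠Y = 180° − ∠Z − ∠X ≈ 31.98°.
Law of sines gives y = z·sin Y/sin Z ≈ 209.67.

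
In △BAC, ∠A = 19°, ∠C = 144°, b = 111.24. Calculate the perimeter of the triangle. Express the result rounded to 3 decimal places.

The third angle is ∠B = 180° − ∠A − ∠C = 17.00°.
Law of sines: a = b·sin A/sin B ≈ 123.87.
Law of sines: c = b·sin C/sin B ≈ 223.64.
Semiperimeter s = (111.24+123.87+223.64)/2 = 229.37.
Perimeter = 111.24 + 123.87 + 223.64 = 458.75.

perimeter ≈ 458.748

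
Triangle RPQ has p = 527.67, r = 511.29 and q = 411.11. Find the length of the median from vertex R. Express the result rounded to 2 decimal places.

m_R ≈ 397.96

Median from R: ½√(2·p² + 2·q² − r²) ≈ 397.96.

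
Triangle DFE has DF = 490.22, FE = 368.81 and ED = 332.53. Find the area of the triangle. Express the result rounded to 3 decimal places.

Semiperimeter s = (368.81 + 332.53 + 490.22)/2 = 595.78.
Heron's formula: area = √(595.78·226.97·263.25·105.56) ≈ 61300.

61300.084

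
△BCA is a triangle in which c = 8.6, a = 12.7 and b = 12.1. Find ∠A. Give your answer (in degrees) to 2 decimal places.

By the law of cosines, cos A = (b² + c² − a²) / (2·b·c) ≈ 0.28387, so ∠A ≈ 73.51°.

∠A ≈ 73.51°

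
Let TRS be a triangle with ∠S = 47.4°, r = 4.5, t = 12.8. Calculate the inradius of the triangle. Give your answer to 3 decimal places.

1.536

By the law of cosines, s² = t² + r² − 2·t·r·cos S = 106.11, so s ≈ 10.301.
Area = ½·t·r·sin S ≈ 21.2.
Semiperimeter p = (12.8+4.5+10.301)/2 = 13.801.
Inradius = area/p = 21.2/13.801 ≈ 1.5361.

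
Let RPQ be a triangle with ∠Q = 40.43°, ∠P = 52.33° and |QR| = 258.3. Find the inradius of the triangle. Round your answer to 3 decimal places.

The third angle is ∠R = 180° − ∠P − ∠Q = 87.24°.
Law of sines: |PQ| = |QR|·sin R/sin P ≈ 325.95.
Law of sines: |RP| = |QR|·sin Q/sin P ≈ 211.63.
Area = ½·|QR|·|PQ|·sin Q ≈ 27300.
Semiperimeter s = (325.95+258.3+211.63)/2 = 397.94.
Inradius = area/s = 27300/397.94 ≈ 68.604.

68.604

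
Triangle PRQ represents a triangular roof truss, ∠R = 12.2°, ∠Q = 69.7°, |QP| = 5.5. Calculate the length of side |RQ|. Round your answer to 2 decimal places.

The third angle is ∠P = 180° − ∠R − ∠Q = 98.10°.
Law of sines: |RQ| = |QP|·sin P/sin R ≈ 25.767.

25.77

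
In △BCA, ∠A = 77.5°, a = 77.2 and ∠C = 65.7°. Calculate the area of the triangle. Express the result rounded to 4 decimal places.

area ≈ 1666.3937

The third angle is ∠B = 180° − ∠C − ∠A = 36.80°.
Law of sines: b = a·sin B/sin A ≈ 47.367.
Law of sines: c = a·sin C/sin A ≈ 72.069.
Area = ½·a·b·sin C ≈ 1666.4.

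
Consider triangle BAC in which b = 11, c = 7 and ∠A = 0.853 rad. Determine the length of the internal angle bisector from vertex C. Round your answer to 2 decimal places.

By the law of cosines, a² = c² + b² − 2·c·b·cos A = 68.71, so a ≈ 8.2892.
Law of cosines again: cos C = (b² + a² − c²)/(2·b·a) ≈ 0.77160, so ∠C ≈ 0.689 rad.
The bisector from C has length 2·b·a·cos(∠C/2)/(b+a) ≈ 8.8979.

t_C ≈ 8.90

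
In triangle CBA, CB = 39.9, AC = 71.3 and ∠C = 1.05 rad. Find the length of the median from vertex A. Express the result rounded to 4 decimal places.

By the law of cosines, BA² = AC² + CB² − 2·AC·CB·cos C = 3844.7, so BA ≈ 62.005.
Median from A: ½√(2·BA² + 2·AC² − CB²) ≈ 63.767.

m_A ≈ 63.7665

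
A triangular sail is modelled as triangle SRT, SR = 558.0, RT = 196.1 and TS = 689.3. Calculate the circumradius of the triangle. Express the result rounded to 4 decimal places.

By the law of cosines, cos S = (TS² + SR² − RT²) / (2·TS·SR) ≈ 0.97242, so ∠S ≈ 13.49°.
Circumradius = RT/(2 sin S) ≈ 420.39.

420.3947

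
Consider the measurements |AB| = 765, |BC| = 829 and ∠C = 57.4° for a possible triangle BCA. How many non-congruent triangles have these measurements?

|BC|·sin C = 829·sin(57.4°) ≈ 698.4.
Since |BC| sin C < |AB| < |BC| (698.4 < 765 < 829), two triangles exist.

2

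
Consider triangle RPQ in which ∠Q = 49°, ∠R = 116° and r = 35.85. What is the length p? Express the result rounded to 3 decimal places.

10.323

The third angle is ∠P = 180° − ∠Q − ∠R = 15.00°.
Law of sines: p = r·sin P/sin R ≈ 10.323.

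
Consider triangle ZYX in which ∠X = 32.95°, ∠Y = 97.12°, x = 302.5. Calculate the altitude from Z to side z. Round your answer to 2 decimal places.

h_Z ≈ 300.17

The third angle is ∠Z = 180° − ∠Y − ∠X = 49.93°.
Law of sines: z = x·sin Z/sin X ≈ 425.61.
Law of sines: y = x·sin Y/sin X ≈ 551.87.
Area = ½·x·z·sin Y ≈ 63877.
The altitude from Z has length 2·area/z ≈ 300.17.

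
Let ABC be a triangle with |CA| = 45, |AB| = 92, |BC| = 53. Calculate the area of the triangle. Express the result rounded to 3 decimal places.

Semiperimeter s = (53 + 45 + 92)/2 = 95.
Heron's formula: area = √(95·42·50·3) ≈ 773.63.

773.628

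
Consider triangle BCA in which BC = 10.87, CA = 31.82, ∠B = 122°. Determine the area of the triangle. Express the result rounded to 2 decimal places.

area ≈ 113.82

Law of sines: sin A = BC·sin B/CA ≈ 0.28970.
Since CA ≥ BC, only the acute value applies: ∠A ≈ 16.84°.
Then ∠C = 180° − ∠B − ∠A ≈ 41.16°.
Law of sines gives AB = CA·sin C/sin B ≈ 24.695.
Area = ½·CA·BC·sin C ≈ 113.82.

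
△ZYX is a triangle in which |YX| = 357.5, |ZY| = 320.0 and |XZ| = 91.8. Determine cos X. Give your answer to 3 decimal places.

0.515

By the law of cosines, cos X = (|YX|² + |XZ|² − |ZY|²) / (2·|YX|·|XZ|) ≈ 0.51546, so ∠X ≈ 58.97°.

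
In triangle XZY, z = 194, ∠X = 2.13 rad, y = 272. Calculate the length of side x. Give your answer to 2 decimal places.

409.40

By the law of cosines, x² = z² + y² − 2·z·y·cos X = 1.6761e+05, so x ≈ 409.4.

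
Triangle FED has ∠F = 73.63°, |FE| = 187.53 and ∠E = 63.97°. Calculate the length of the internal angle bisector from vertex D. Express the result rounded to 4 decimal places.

The third angle is ∠D = 180° − ∠F − ∠E = 42.40°.
Law of sines: |ED| = |FE|·sin F/sin D ≈ 266.84.
Law of sines: |DF| = |FE|·sin E/sin D ≈ 249.9.
The bisector from D has length 2·|ED|·|DF|·cos(∠D/2)/(|ED|+|DF|) ≈ 240.62.

t_D ≈ 240.6234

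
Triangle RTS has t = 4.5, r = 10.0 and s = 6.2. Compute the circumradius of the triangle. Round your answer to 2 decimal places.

By the law of cosines, cos R = (t² + s² − r²) / (2·t·s) ≈ -0.74032, so ∠R ≈ 137.76°.
Circumradius = r/(2 sin R) ≈ 7.4377.

7.44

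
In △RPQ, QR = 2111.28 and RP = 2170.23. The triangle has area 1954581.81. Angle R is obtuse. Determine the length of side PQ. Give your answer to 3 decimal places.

From area = ½·QR·RP·sin R, we get sin R = 2·area/(QR·RP) ≈ 0.85316.
Taking the obtuse solution, ∠R ≈ 121.44°.
Law of cosines then gives PQ ≈ 3734.7.

3734.663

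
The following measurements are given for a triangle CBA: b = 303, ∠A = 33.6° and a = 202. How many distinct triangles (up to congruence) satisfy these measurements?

2

b·sin A = 303·sin(33.6°) ≈ 167.7.
Since b sin A < a < b (167.7 < 202 < 303), two triangles exist.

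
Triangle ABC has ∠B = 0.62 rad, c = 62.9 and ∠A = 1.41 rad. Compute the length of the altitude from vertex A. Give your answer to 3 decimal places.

h_A ≈ 36.547

The third angle is ∠C = π − ∠A − ∠B = 1.112 rad.
Law of sines: a = c·sin A/sin C ≈ 69.264.
Law of sines: b = c·sin B/sin C ≈ 40.771.
Area = ½·c·a·sin B ≈ 1265.7.
The altitude from A has length 2·area/a ≈ 36.547.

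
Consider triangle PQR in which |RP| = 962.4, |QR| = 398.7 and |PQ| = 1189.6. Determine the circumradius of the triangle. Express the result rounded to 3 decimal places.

658.810

By the law of cosines, cos P = (|RP|² + |PQ|² − |QR|²) / (2·|RP|·|PQ|) ≈ 0.95312, so ∠P ≈ 0.307 rad.
Circumradius = |QR|/(2 sin P) ≈ 658.81.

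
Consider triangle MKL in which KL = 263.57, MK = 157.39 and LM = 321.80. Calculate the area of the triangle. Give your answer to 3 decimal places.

20610.512

Semiperimeter s = (263.57 + 321.8 + 157.39)/2 = 371.38.
Heron's formula: area = √(371.38·107.81·49.58·213.99) ≈ 20611.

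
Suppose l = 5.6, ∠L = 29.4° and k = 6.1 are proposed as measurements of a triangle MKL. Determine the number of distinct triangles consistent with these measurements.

2

k·sin L = 6.1·sin(29.4°) ≈ 2.995.
Since k sin L < l < k (2.995 < 5.6 < 6.1), two triangles exist.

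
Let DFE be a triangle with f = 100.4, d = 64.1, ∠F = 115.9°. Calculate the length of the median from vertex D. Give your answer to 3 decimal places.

74.035

Law of sines: sin D = d·sin F/f ≈ 0.57432.
Since f ≥ d, only the acute value applies: ∠D ≈ 35.05°.
Then ∠E = 180° − ∠F − ∠D ≈ 29.05°.
Law of sines gives e = f·sin E/sin F ≈ 54.192.
Median from D: ½√(2·f² + 2·e² − d²) ≈ 74.035.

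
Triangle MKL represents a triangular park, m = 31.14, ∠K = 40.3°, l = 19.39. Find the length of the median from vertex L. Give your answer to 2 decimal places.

24.56

By the law of cosines, k² = l² + m² − 2·l·m·cos K = 424.67, so k ≈ 20.607.
Median from L: ½√(2·m² + 2·k² − l²) ≈ 24.56.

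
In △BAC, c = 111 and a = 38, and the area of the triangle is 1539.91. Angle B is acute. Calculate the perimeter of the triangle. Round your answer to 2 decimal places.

perimeter ≈ 238.45

From area = ½·a·c·sin B, we get sin B = 2·area/(a·c) ≈ 0.73016.
Taking the acute solution, ∠B ≈ 46.90°.
Law of cosines then gives b ≈ 89.448.
Perimeter = 89.448 + 38 + 111 = 238.45.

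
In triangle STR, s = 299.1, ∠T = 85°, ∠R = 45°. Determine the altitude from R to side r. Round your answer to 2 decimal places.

The third angle is ∠S = 180° − ∠T − ∠R = 50.00°.
Law of sines: t = s·sin T/sin S ≈ 388.96.
Law of sines: r = s·sin R/sin S ≈ 276.09.
Area = ½·s·t·sin R ≈ 41132.
The altitude from R has length 2·area/r ≈ 297.96.

297.96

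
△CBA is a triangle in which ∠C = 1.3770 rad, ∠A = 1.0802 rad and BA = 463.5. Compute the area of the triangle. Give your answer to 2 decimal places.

The third angle is ∠B = π − ∠A − ∠C = 0.6844 rad.
Law of sines: AC = BA·sin B/sin C ≈ 298.62.
Law of sines: CB = BA·sin A/sin C ≈ 416.63.
Area = ½·BA·AC·sin A ≈ 61042.

area ≈ 61041.74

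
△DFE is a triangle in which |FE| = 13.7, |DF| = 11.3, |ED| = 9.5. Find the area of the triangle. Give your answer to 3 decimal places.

Semiperimeter s = (13.7 + 9.5 + 11.3)/2 = 17.25.
Heron's formula: area = √(17.25·3.55·7.75·5.95) ≈ 53.14.

53.140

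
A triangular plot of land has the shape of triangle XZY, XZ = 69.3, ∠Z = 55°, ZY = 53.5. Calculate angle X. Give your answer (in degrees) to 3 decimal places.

∠X ≈ 48.617°

By the law of cosines, YX² = XZ² + ZY² − 2·XZ·ZY·cos Z = 3411.6, so YX ≈ 58.409.
Law of cosines again: cos X = (YX² + XZ² − ZY²)/(2·YX·XZ) ≈ 0.66109, so ∠X ≈ 48.62°.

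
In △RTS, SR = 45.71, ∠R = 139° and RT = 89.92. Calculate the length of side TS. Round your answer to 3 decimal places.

By the law of cosines, TS² = SR² + RT² − 2·SR·RT·cos R = 16379, so TS ≈ 127.98.

127.981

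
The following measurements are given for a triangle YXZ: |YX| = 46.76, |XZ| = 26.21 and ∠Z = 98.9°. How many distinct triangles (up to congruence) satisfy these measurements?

1

|XZ|·sin Z = 26.21·sin(98.9°) ≈ 25.89.
Since ∠Z is not acute, a triangle exists only if |YX| > |XZ|; here |YX| > |XZ|, so there is exactly one triangle.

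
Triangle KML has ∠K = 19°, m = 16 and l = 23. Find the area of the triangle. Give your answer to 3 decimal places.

59.905

Area = ½·m·l·sin K ≈ 59.905.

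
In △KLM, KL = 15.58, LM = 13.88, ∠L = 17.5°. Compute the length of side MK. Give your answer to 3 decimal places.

4.786

By the law of cosines, MK² = KL² + LM² − 2·KL·LM·cos L = 22.907, so MK ≈ 4.7862.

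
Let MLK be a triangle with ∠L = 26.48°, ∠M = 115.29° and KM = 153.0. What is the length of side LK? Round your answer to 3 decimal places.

310.250

The third angle is ∠K = 180° − ∠M − ∠L = 38.23°.
Law of sines: LK = KM·sin M/sin L ≈ 310.25.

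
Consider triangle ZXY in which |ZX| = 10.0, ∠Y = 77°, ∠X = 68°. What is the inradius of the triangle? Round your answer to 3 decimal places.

r ≈ 2.149

The third angle is ∠Z = 180° − ∠X − ∠Y = 35.00°.
Law of sines: |XY| = |ZX|·sin Z/sin Y ≈ 5.8866.
Law of sines: |YZ| = |ZX|·sin X/sin Y ≈ 9.5157.
Area = ½·|ZX|·|XY|·sin X ≈ 27.29.
Semiperimeter s = (5.8866+9.5157+10)/2 = 12.701.
Inradius = area/s = 27.29/12.701 ≈ 2.1486.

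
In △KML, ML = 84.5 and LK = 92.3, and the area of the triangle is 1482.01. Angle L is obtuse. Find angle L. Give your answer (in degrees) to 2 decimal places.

∠L ≈ 157.66°

From area = ½·ML·LK·sin L, we get sin L = 2·area/(ML·LK) ≈ 0.38003.
Taking the obtuse solution, ∠L ≈ 157.66°.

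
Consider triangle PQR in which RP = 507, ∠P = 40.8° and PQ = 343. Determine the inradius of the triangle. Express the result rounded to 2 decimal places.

By the law of cosines, QR² = RP² + PQ² − 2·RP·PQ·cos P = 1.1141e+05, so QR ≈ 333.79.
Area = ½·RP·PQ·sin P ≈ 56815.
Semiperimeter s = (333.79+507+343)/2 = 591.89.
Inradius = area/s = 56815/591.89 ≈ 95.989.

95.99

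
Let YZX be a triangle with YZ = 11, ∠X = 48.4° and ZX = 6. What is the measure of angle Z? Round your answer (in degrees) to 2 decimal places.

Law of sines: sin Y = ZX·sin X/YZ ≈ 0.40789.
Since YZ ≥ ZX, only the acute value applies: ∠Y ≈ 24.07°.
Then ∠Z = 180° − ∠X − ∠Y ≈ 107.53°.

107.53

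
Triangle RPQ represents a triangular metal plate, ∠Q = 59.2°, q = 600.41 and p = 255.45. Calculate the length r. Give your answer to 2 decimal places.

Law of sines: sin P = p·sin Q/q ≈ 0.36545.
Since q ≥ p, only the acute value applies: ∠P ≈ 21.44°.
Then ∠R = 180° − ∠Q − ∠P ≈ 99.36°.
Law of sines gives r = q·sin R/sin Q ≈ 689.68.

689.68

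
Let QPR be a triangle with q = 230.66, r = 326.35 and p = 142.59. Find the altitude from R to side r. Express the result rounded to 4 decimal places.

Semiperimeter s = (230.66 + 142.59 + 326.35)/2 = 349.8.
Heron's formula: area = √(349.8·119.14·207.21·23.45) ≈ 14230.
The altitude from R has length 2·area/r ≈ 87.209.

h_R ≈ 87.2091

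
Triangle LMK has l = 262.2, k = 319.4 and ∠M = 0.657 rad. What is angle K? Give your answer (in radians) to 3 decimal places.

By the law of cosines, m² = k² + l² − 2·k·l·cos M = 38139, so m ≈ 195.29.
Law of cosines again: cos K = (l² + m² − k²)/(2·l·m) ≈ 0.04757, so ∠K ≈ 1.523 rad.

1.523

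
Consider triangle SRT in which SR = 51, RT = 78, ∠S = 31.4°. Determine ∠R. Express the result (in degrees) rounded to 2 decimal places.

∠R ≈ 128.68°

Law of sines: sin T = SR·sin S/RT ≈ 0.34066.
Since RT ≥ SR, only the acute value applies: ∠T ≈ 19.92°.
Then ∠R = 180° − ∠S − ∠T ≈ 128.68°.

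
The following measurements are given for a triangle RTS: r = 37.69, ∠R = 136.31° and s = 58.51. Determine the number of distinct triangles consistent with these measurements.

s·sin R = 58.51·sin(136.31°) ≈ 40.42.
Since ∠R is not acute, a triangle exists only if r > s; here r ≤ s, so there is no triangle.

0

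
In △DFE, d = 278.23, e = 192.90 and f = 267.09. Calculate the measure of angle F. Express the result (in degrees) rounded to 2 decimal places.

∠F ≈ 66.22°

By the law of cosines, cos F = (e² + d² − f²) / (2·e·d) ≈ 0.40325, so ∠F ≈ 66.22°.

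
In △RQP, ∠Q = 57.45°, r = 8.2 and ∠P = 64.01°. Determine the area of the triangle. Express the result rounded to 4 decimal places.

The third angle is ∠R = 180° − ∠Q − ∠P = 58.54°.
Law of sines: q = r·sin Q/sin R ≈ 8.1031.
Law of sines: p = r·sin P/sin R ≈ 8.6409.
Area = ½·r·q·sin P ≈ 29.863.

29.8628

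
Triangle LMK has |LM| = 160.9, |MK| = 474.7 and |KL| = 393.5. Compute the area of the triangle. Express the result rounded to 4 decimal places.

Semiperimeter s = (474.7 + 393.5 + 160.9)/2 = 514.55.
Heron's formula: area = √(514.55·39.85·121.05·353.65) ≈ 29628.

area ≈ 29627.6484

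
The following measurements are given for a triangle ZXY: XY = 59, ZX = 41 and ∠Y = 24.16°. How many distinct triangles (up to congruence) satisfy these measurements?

XY·sin Y = 59·sin(24.16°) ≈ 24.15.
Since XY sin Y < ZX < XY (24.15 < 41 < 59), two triangles exist.

2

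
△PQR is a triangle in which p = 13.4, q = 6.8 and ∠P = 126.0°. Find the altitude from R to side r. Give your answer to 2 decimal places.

5.50

Law of sines: sin Q = q·sin P/p ≈ 0.41055.
Since p ≥ q, only the acute value applies: ∠Q ≈ 24.24°.
Then ∠R = 180° − ∠P − ∠Q ≈ 29.76°.
Law of sines gives r = p·sin R/sin P ≈ 8.2217.
Area = ½·p·q·sin R ≈ 22.615.
The altitude from R has length 2·area/r ≈ 5.5013.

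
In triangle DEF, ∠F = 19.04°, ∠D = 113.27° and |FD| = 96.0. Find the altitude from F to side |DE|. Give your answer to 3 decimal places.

h_F ≈ 88.191

The third angle is ∠E = 180° − ∠F − ∠D = 47.69°.
Law of sines: |EF| = |FD|·sin D/sin E ≈ 119.26.
Law of sines: |DE| = |FD|·sin F/sin E ≈ 42.349.
Area = ½·|FD|·|EF|·sin F ≈ 1867.4.
The altitude from F has length 2·area/|DE| ≈ 88.191.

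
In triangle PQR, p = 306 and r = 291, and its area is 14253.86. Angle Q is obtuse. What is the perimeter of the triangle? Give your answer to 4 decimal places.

From area = ½·r·p·sin Q, we get sin Q = 2·area/(r·p) ≈ 0.32015.
Taking the obtuse solution, ∠Q ≈ 161.33°.
Law of cosines then gives q ≈ 589.1.
Perimeter = 306 + 589.1 + 291 = 1186.1.

perimeter ≈ 1186.0974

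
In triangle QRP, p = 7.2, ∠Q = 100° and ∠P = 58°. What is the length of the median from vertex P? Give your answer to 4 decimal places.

The third angle is ∠R = 180° − ∠P − ∠Q = 22.00°.
Law of sines: q = p·sin Q/sin P ≈ 8.3611.
Law of sines: r = p·sin R/sin P ≈ 3.1804.
Median from P: ½√(2·q² + 2·r² − p²) ≈ 5.2011.

5.2011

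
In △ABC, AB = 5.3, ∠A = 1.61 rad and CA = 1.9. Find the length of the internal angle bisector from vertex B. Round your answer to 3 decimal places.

5.414

By the law of cosines, BC² = CA² + AB² − 2·CA·AB·cos A = 32.489, so BC ≈ 5.6999.
Law of cosines again: cos B = (AB² + BC² − CA²)/(2·AB·BC) ≈ 0.94290, so ∠B ≈ 0.340 rad.
The bisector from B has length 2·AB·BC·cos(∠B/2)/(AB+BC) ≈ 5.4137.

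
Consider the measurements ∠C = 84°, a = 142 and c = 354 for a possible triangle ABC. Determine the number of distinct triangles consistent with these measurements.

a·sin C = 142·sin(84°) ≈ 141.2.
Since c ≥ a, exactly one triangle exists.

1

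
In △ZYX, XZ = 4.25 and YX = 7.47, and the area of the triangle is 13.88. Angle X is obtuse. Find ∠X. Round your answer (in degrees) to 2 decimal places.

From area = ½·YX·XZ·sin X, we get sin X = 2·area/(YX·XZ) ≈ 0.87440.
Taking the obtuse solution, ∠X ≈ 119.03°.

∠X ≈ 119.03°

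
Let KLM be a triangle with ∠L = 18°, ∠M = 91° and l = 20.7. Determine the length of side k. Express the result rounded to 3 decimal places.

63.337

The third angle is ∠K = 180° − ∠L − ∠M = 71.00°.
Law of sines: k = l·sin K/sin L ≈ 63.337.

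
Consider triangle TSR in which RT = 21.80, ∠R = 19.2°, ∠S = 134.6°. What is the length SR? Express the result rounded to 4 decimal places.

The third angle is ∠T = 180° − ∠S − ∠R = 26.20°.
Law of sines: SR = RT·sin T/sin S ≈ 13.518.

13.5175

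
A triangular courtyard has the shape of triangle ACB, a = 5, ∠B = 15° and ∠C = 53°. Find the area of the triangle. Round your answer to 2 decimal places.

area ≈ 2.79

The third angle is ∠A = 180° − ∠C − ∠B = 112.00°.
Law of sines: c = a·sin C/sin A ≈ 4.3068.
Law of sines: b = a·sin B/sin A ≈ 1.3957.
Area = ½·a·c·sin B ≈ 2.7867.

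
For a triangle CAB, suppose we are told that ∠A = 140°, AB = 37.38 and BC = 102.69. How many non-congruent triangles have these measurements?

AB·sin A = 37.38·sin(140°) ≈ 24.03.
Since ∠A is not acute, a triangle exists only if BC > AB; here BC > AB, so there is exactly one triangle.

1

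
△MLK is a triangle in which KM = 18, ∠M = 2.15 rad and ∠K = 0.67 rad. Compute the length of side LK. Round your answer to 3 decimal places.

47.660

The third angle is ∠L = π − ∠K − ∠M = 0.322 rad.
Law of sines: LK = KM·sin M/sin L ≈ 47.66.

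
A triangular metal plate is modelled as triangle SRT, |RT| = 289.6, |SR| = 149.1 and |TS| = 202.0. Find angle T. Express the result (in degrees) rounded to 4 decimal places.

By the law of cosines, cos T = (|RT|² + |TS|² − |SR|²) / (2·|RT|·|TS|) ≈ 0.87558, so ∠T ≈ 28.89°.

∠T ≈ 28.8864°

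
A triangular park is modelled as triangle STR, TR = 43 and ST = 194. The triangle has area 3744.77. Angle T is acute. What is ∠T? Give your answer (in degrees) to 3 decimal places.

63.872

From area = ½·ST·TR·sin T, we get sin T = 2·area/(ST·TR) ≈ 0.89781.
Taking the acute solution, ∠T ≈ 63.87°.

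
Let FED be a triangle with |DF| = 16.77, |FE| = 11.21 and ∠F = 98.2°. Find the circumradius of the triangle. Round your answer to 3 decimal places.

By the law of cosines, |ED|² = |DF|² + |FE|² − 2·|DF|·|FE|·cos F = 460.52, so |ED| ≈ 21.46.
Area = ½·|DF|·|FE|·sin F ≈ 93.035.
Circumradius = |ED|/(2 sin F) ≈ 10.841.

R ≈ 10.841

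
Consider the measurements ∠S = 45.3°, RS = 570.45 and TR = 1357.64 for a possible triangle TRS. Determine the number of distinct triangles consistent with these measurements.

1

RS·sin S = 570.45·sin(45.3°) ≈ 405.5.
Since TR ≥ RS, exactly one triangle exists.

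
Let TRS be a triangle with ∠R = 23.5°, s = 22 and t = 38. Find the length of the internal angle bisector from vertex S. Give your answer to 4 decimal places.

By the law of cosines, r² = s² + t² − 2·s·t·cos R = 394.68, so r ≈ 19.866.
Law of cosines again: cos S = (t² + r² − s²)/(2·t·r) ≈ 0.89723, so ∠S ≈ 26.20°.
The bisector from S has length 2·t·r·cos(∠S/2)/(t+r) ≈ 25.413.

25.4127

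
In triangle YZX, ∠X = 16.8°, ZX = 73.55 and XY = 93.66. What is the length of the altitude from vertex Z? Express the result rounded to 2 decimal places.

By the law of cosines, YZ² = ZX² + XY² − 2·ZX·XY·cos X = 992.44, so YZ ≈ 31.503.
Area = ½·ZX·XY·sin X ≈ 995.53.
The altitude from Z has length 2·area/XY ≈ 21.258.

21.26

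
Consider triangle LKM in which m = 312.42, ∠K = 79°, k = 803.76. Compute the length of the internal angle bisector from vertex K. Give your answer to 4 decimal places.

347.0452

Law of sines: sin M = m·sin K/k ≈ 0.38156.
Since k ≥ m, only the acute value applies: ∠M ≈ 22.43°.
Then ∠L = 180° − ∠K − ∠M ≈ 78.57°.
Law of sines gives l = k·sin L/sin K ≈ 802.56.
The bisector from K has length 2·m·l·cos(∠K/2)/(m+l) ≈ 347.05.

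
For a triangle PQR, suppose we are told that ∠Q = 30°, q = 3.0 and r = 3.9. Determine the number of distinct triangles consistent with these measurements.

2

r·sin Q = 3.9·sin(30°) ≈ 1.95.
Since r sin Q < q < r (1.95 < 3.0 < 3.9), two triangles exist.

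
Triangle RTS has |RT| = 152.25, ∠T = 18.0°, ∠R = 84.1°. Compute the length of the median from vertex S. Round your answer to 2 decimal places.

85.77

The third angle is ∠S = 180° − ∠R − ∠T = 77.90°.
Law of sines: |TS| = |RT|·sin R/sin S ≈ 154.88.
Law of sines: |SR| = |RT|·sin T/sin S ≈ 48.117.
Median from S: ½√(2·|TS|² + 2·|SR|² − |RT|²) ≈ 85.774.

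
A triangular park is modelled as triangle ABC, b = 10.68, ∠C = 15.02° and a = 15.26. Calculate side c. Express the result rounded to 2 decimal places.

By the law of cosines, c² = a² + b² − 2·a·b·cos C = 32.112, so c ≈ 5.6668.

5.67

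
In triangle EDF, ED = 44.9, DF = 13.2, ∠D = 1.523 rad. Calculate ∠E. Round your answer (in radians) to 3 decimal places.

∠E ≈ 0.289 rad

By the law of cosines, FE² = ED² + DF² − 2·ED·DF·cos D = 2133.6, so FE ≈ 46.191.
Law of cosines again: cos E = (FE² + ED² − DF²)/(2·FE·ED) ≈ 0.95840, so ∠E ≈ 0.289 rad.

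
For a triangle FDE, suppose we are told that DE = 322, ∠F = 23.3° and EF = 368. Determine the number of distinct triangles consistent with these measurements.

2

EF·sin F = 368·sin(23.3°) ≈ 145.6.
Since EF sin F < DE < EF (145.6 < 322 < 368), two triangles exist.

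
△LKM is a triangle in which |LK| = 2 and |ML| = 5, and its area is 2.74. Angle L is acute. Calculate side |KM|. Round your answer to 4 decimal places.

From area = ½·|ML|·|LK|·sin L, we get sin L = 2·area/(|ML|·|LK|) ≈ 0.54800.
Taking the acute solution, ∠L ≈ 33.23°.
Law of cosines then gives |KM| ≈ 3.5029.

3.5029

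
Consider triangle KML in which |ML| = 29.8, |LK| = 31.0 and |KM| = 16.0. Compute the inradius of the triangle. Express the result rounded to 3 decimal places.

r ≈ 6.093

Semiperimeter s = (29.8 + 31 + 16)/2 = 38.4.
Heron's formula: area = √(38.4·8.6·7.4·22.4) ≈ 233.97.
Inradius = area/s = 233.97/38.4 ≈ 6.0929.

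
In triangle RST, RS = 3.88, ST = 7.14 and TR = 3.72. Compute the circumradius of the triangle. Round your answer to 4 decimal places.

5.5444

By the law of cosines, cos R = (TR² + RS² − ST²) / (2·TR·RS) ≈ -0.76512, so ∠R ≈ 139.92°.
Circumradius = ST/(2 sin R) ≈ 5.5444.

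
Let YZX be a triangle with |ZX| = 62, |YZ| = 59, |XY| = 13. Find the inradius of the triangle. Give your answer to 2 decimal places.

Semiperimeter s = (62 + 13 + 59)/2 = 67.
Heron's formula: area = √(67·5·54·8) ≈ 380.42.
Inradius = area/s = 380.42/67 ≈ 5.6779.

r ≈ 5.68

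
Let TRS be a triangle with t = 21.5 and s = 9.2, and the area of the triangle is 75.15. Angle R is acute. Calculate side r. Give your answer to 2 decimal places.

17.02

From area = ½·s·t·sin R, we get sin R = 2·area/(s·t) ≈ 0.75986.
Taking the acute solution, ∠R ≈ 49.45°.
Law of cosines then gives r ≈ 17.021.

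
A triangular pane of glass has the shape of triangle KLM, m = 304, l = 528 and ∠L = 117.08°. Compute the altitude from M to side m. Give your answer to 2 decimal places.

h_M ≈ 280.42

Law of sines: sin M = m·sin L/l ≈ 0.51264.
Since l ≥ m, only the acute value applies: ∠M ≈ 30.84°.
Then ∠K = 180° − ∠L − ∠M ≈ 32.08°.
Law of sines gives k = l·sin K/sin L ≈ 314.95.
Area = ½·l·m·sin K ≈ 42625.
The altitude from M has length 2·area/m ≈ 280.42.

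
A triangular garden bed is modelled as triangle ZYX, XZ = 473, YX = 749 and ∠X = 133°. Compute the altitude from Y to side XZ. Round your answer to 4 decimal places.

h_Y ≈ 547.7839

By the law of cosines, ZY² = YX² + XZ² − 2·YX·XZ·cos X = 1.268e+06, so ZY ≈ 1126.
Area = ½·YX·XZ·sin X ≈ 1.2955e+05.
The altitude from Y has length 2·area/XZ ≈ 547.78.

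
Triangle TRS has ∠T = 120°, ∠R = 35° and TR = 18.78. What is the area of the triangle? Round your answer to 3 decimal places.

207.269

The third angle is ∠S = 180° − ∠T − ∠R = 25.00°.
Law of sines: RS = TR·sin T/sin S ≈ 38.484.
Law of sines: ST = TR·sin R/sin S ≈ 25.488.
Area = ½·TR·RS·sin R ≈ 207.27.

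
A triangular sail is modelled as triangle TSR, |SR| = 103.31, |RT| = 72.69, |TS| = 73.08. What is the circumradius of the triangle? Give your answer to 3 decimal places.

By the law of cosines, cos T = (|RT|² + |TS|² − |SR|²) / (2·|RT|·|TS|) ≈ -0.00456, so ∠T ≈ 1.5754 rad.
Circumradius = |SR|/(2 sin T) ≈ 51.656.

51.656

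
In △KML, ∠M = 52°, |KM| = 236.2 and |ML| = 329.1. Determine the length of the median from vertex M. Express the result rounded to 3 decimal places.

By the law of cosines, |LK|² = |KM|² + |ML|² − 2·|KM|·|ML|·cos M = 68382, so |LK| ≈ 261.5.
Median from M: ½√(2·|KM|² + 2·|ML|² − |LK|²) ≈ 254.86.

m_M ≈ 254.859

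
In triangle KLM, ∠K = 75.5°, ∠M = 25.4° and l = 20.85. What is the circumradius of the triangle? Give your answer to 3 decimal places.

10.617

The third angle is ∠L = 180° − ∠M − ∠K = 79.10°.
Law of sines: k = l·sin K/sin L ≈ 20.557.
Law of sines: m = l·sin M/sin L ≈ 9.1076.
Circumradius = l/(2 sin L) ≈ 10.617.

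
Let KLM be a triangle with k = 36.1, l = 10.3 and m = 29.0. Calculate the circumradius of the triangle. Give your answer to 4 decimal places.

R ≈ 22.4811

By the law of cosines, cos K = (l² + m² − k²) / (2·l·m) ≈ -0.59612, so ∠K ≈ 126.59°.
Circumradius = k/(2 sin K) ≈ 22.481.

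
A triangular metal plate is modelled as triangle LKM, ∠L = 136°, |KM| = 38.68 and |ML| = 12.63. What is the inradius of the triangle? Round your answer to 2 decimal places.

r ≈ 3.14

Law of sines: sin K = |ML|·sin L/|KM| ≈ 0.22682.
Since |KM| ≥ |ML|, only the acute value applies: ∠K ≈ 13.11°.
Then ∠M = 180° − ∠L − ∠K ≈ 30.89°.
Law of sines gives |LK| = |KM|·sin M/sin L ≈ 28.587.
Area = ½·|KM|·|ML|·sin M ≈ 125.4.
Semiperimeter s = (38.68+12.63+28.587)/2 = 39.948.
Inradius = area/s = 125.4/39.948 ≈ 3.1391.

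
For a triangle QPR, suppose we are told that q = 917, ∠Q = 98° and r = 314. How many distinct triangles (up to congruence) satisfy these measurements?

1

r·sin Q = 314·sin(98°) ≈ 310.9.
Since ∠Q is not acute, a triangle exists only if q > r; here q > r, so there is exactly one triangle.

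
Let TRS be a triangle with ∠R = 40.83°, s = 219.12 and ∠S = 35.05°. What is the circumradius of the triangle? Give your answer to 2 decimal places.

The third angle is ∠T = 180° − ∠R − ∠S = 104.12°.
Law of sines: t = s·sin T/sin S ≈ 370.02.
Law of sines: r = s·sin R/sin S ≈ 249.46.
Circumradius = s/(2 sin S) ≈ 190.77.

190.77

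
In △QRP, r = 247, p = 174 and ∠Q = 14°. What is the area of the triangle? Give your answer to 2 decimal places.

5198.66

Area = ½·r·p·sin Q ≈ 5198.7.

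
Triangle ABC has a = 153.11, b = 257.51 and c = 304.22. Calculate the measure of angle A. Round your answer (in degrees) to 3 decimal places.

∠A ≈ 30.197°

By the law of cosines, cos A = (b² + c² − a²) / (2·b·c) ≈ 0.86430, so ∠A ≈ 30.20°.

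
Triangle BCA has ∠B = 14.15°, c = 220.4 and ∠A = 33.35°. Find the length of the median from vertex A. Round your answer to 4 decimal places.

142.1488

The third angle is ∠C = 180° − ∠A − ∠B = 132.50°.
Law of sines: b = c·sin B/sin C ≈ 73.079.
Law of sines: a = c·sin A/sin C ≈ 164.34.
Median from A: ½√(2·b² + 2·c² − a²) ≈ 142.15.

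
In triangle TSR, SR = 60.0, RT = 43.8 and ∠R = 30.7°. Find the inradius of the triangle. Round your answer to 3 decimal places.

9.909

By the law of cosines, TS² = SR² + RT² − 2·SR·RT·cos R = 999.06, so TS ≈ 31.608.
Area = ½·SR·RT·sin R ≈ 670.85.
Semiperimeter s = (60+43.8+31.608)/2 = 67.704.
Inradius = area/s = 670.85/67.704 ≈ 9.9086.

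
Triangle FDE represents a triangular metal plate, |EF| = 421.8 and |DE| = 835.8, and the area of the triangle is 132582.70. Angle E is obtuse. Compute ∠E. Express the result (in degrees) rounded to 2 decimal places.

∠E ≈ 131.22°

From area = ½·|DE|·|EF|·sin E, we get sin E = 2·area/(|DE|·|EF|) ≈ 0.75216.
Taking the obtuse solution, ∠E ≈ 131.22°.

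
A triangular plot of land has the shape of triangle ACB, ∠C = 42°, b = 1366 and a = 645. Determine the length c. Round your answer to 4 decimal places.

By the law of cosines, c² = b² + a² − 2·b·a·cos C = 9.7246e+05, so c ≈ 986.13.

986.1317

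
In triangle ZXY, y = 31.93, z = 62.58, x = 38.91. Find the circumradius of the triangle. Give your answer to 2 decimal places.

R ≈ 37.66

By the law of cosines, cos Z = (x² + y² − z²) / (2·x·y) ≈ -0.55648, so ∠Z ≈ 123.81°.
Circumradius = z/(2 sin Z) ≈ 37.66.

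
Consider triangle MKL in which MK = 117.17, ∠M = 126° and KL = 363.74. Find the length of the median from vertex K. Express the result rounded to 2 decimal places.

Law of sines: sin L = MK·sin M/KL ≈ 0.26061.
Since KL ≥ MK, only the acute value applies: ∠L ≈ 15.11°.
Then ∠K = 180° − ∠M − ∠L ≈ 38.89°.
Law of sines gives LM = KL·sin K/sin M ≈ 282.3.
Median from K: ½√(2·MK² + 2·KL² − LM²) ≈ 230.42.

230.42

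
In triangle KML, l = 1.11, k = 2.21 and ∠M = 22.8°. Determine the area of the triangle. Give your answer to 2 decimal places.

area ≈ 0.48

Area = ½·l·k·sin M ≈ 0.47531.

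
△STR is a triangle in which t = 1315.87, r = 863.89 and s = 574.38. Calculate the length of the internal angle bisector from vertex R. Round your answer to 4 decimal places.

t_R ≈ 773.2675

By the law of cosines, cos R = (s² + t² − r²) / (2·s·t) ≈ 0.87001, so ∠R ≈ 0.5156 rad.
The bisector from R has length 2·s·t·cos(∠R/2)/(s+t) ≈ 773.27.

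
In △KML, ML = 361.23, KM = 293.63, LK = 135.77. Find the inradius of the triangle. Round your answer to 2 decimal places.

r ≈ 47.70

Semiperimeter s = (361.23 + 135.77 + 293.63)/2 = 395.31.
Heron's formula: area = √(395.31·34.085·259.54·101.69) ≈ 18858.
Inradius = area/s = 18858/395.31 ≈ 47.703.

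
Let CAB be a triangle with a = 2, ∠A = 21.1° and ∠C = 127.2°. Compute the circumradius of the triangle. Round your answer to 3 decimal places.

2.778

The third angle is ∠B = 180° − ∠C − ∠A = 31.70°.
Law of sines: c = a·sin C/sin A ≈ 4.4252.
Law of sines: b = a·sin B/sin A ≈ 2.9193.
Circumradius = a/(2 sin A) ≈ 2.7778.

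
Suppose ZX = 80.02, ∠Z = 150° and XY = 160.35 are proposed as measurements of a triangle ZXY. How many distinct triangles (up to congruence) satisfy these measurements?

1

ZX·sin Z = 80.02·sin(150°) ≈ 40.01.
Since ∠Z is not acute, a triangle exists only if XY > ZX; here XY > ZX, so there is exactly one triangle.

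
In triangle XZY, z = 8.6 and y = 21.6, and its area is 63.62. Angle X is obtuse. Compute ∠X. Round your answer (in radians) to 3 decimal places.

From area = ½·z·y·sin X, we get sin X = 2·area/(z·y) ≈ 0.68497.
Taking the obtuse solution, ∠X ≈ 2.387 rad.

2.387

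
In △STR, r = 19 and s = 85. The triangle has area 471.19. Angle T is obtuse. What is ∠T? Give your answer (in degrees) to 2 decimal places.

∠T ≈ 144.30°

From area = ½·r·s·sin T, we get sin T = 2·area/(r·s) ≈ 0.58352.
Taking the obtuse solution, ∠T ≈ 144.30°.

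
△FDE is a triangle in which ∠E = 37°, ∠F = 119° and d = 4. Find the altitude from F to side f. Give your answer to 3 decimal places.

The third angle is ∠D = 180° − ∠E − ∠F = 24.00°.
Law of sines: f = d·sin F/sin D ≈ 8.6013.
Law of sines: e = d·sin E/sin D ≈ 5.9185.
Area = ½·d·f·sin E ≈ 10.353.
The altitude from F has length 2·area/f ≈ 2.4073.

2.407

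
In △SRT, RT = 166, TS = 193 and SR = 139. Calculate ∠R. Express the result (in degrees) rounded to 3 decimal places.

∠R ≈ 77.958°

By the law of cosines, cos R = (SR² + RT² − TS²) / (2·SR·RT) ≈ 0.20863, so ∠R ≈ 77.96°.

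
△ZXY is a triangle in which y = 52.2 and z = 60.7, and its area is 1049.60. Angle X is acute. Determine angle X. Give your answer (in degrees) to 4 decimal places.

∠X ≈ 41.4918°

From area = ½·y·z·sin X, we get sin X = 2·area/(y·z) ≈ 0.66251.
Taking the acute solution, ∠X ≈ 41.49°.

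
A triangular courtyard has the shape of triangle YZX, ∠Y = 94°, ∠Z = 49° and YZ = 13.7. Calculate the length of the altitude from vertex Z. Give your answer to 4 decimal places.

h_Z ≈ 13.6666

The third angle is ∠X = 180° − ∠Y − ∠Z = 37.00°.
Law of sines: ZX = YZ·sin Y/sin X ≈ 22.709.
Law of sines: XY = YZ·sin Z/sin X ≈ 17.181.
Area = ½·YZ·ZX·sin Z ≈ 117.4.
The altitude from Z has length 2·area/XY ≈ 13.667.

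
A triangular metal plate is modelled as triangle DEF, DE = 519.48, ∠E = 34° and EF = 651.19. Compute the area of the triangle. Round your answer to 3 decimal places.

Area = ½·DE·EF·sin E ≈ 94582.

area ≈ 94581.938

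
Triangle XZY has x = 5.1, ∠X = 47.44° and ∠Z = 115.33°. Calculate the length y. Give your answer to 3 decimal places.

2.051

The third angle is ∠Y = 180° − ∠X − ∠Z = 17.23°.
Law of sines: y = x·sin Y/sin X ≈ 2.0509.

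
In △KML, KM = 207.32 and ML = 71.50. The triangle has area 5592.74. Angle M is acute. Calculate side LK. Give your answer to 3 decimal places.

169.232

From area = ½·KM·ML·sin M, we get sin M = 2·area/(KM·ML) ≈ 0.75458.
Taking the acute solution, ∠M ≈ 48.99°.
Law of cosines then gives LK ≈ 169.23.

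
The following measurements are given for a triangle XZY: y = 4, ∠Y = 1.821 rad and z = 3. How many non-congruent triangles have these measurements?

z·sin Y = 3·sin(1.821 rad) ≈ 2.907.
Since ∠Y is not acute, a triangle exists only if y > z; here y > z, so there is exactly one triangle.

1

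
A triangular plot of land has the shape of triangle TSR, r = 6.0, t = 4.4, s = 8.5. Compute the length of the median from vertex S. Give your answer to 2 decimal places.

m_S ≈ 3.10

Median from S: ½√(2·r² + 2·t² − s²) ≈ 3.1012.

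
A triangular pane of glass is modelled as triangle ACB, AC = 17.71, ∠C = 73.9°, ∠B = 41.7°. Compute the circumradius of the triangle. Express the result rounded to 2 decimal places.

The third angle is ∠A = 180° − ∠C − ∠B = 64.40°.
Law of sines: CB = AC·sin A/sin B ≈ 24.009.
Law of sines: BA = AC·sin C/sin B ≈ 25.578.
Circumradius = AC/(2 sin B) ≈ 13.311.

13.31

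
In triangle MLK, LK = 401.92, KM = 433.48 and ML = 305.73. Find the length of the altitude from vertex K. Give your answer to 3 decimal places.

Semiperimeter s = (401.92 + 433.48 + 305.73)/2 = 570.57.
Heron's formula: area = √(570.57·168.65·137.09·264.84) ≈ 59105.
The altitude from K has length 2·area/ML ≈ 386.65.

386.646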